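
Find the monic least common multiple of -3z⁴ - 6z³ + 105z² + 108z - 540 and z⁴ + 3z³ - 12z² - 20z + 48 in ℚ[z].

Apply the Euclidean algorithm:
  -3z⁴ - 6z³ + 105z² + 108z - 540 = (-3)(z⁴ + 3z³ - 12z² - 20z + 48) + (3z³ + 69z² + 48z - 396)
  z⁴ + 3z³ - 12z² - 20z + 48 = ((1/3)z - 20/3)(3z³ + 69z² + 48z - 396) + (432z² + 432z - 2592)
  3z³ + 69z² + 48z - 396 = ((1/144)z + 11/72)(432z² + 432z - 2592) + (0)
Last nonzero remainder: 432z² + 432z - 2592. Dividing through by 432 gives the monic gcd z² + z - 6.
Then lcm(f, g) = f·g / gcd(f, g); expanding and making the result monic gives the answer.

z⁶ + 4z⁵ - 39z⁴ - 122z³ + 388z² + 648z - 1440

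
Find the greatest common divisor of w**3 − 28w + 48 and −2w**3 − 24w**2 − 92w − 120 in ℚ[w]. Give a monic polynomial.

Euclidean algorithm in ℚ[w]:
  w**3 − 28w + 48 = (−1/2)(−2w**3 − 24w**2 − 92w − 120) + (−12w**2 − 74w − 12)
  −2w**3 − 24w**2 − 92w − 120 = ((1/6)w + 35/36)(−12w**2 − 74w − 12) + (−(325/18)w − 325/3)
  −12w**2 − 74w − 12 = ((216/325)w + 36/325)(−(325/18)w − 325/3) + (0)
Last nonzero remainder: −(325/18)w − 325/3. Dividing through by −325/18 gives the monic gcd w + 6.

w + 6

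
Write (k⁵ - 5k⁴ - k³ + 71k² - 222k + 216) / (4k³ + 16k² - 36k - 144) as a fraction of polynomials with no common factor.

(k³ - 6k² + 17k - 18)/(4k + 12)

Euclidean algorithm in ℚ[k]:
  k⁵ - 5k⁴ - k³ + 71k² - 222k + 216 = ((1/4)k² - (9/4)k + 11)(4k³ + 16k² - 36k - 144) + (-150k² - 150k + 1800)
  4k³ + 16k² - 36k - 144 = (-(2/75)k - 2/25)(-150k² - 150k + 1800) + (0)
Last nonzero remainder: -150k² - 150k + 1800. Dividing through by -150 gives the monic gcd k² + k - 12.
Cancel k² + k - 12 from numerator and denominator to get the reduced form.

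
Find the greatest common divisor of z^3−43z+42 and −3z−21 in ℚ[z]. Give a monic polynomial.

z+7

Euclidean algorithm in ℚ[z]:
  z^3−43z+42 = (−(1/3)z^2+(7/3)z−2)(−3z−21) + (0)
Last nonzero remainder: −3z−21. Dividing through by −3 gives the monic gcd z+7.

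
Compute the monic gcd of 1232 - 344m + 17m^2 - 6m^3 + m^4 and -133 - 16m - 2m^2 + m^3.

By polynomial division,
  m^4 - 6m^3 + 17m^2 - 344m + 1232 = (m - 4)(m^3 - 2m^2 - 16m - 133) + (25m^2 - 275m + 700)
  m^3 - 2m^2 - 16m - 133 = ((1/25)m + 9/25)(25m^2 - 275m + 700) + (55m - 385)
  25m^2 - 275m + 700 = ((5/11)m - 20/11)(55m - 385) + (0)
Last nonzero remainder: 55m - 385. Dividing through by 55 gives the monic gcd m - 7.

-7 + m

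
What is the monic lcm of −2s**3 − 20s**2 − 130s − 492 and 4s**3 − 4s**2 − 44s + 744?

s**5 + 3s**4 + 26s**3 + 101s**2 + 293s + 7626

Repeated division with remainder:
  −2s**3 − 20s**2 − 130s − 492 = (−1/2)(4s**3 − 4s**2 − 44s + 744) + (−22s**2 − 152s − 120)
  4s**3 − 4s**2 − 44s + 744 = (−(2/11)s + 174/121)(−22s**2 − 152s − 120) + ((18484/121)s + 110904/121)
  −22s**2 − 152s − 120 = (−(1331/9242)s − 605/4621)((18484/121)s + 110904/121) + (0)
Last nonzero remainder: (18484/121)s + 110904/121. Dividing through by 18484/121 gives the monic gcd s + 6.
Then lcm(f, g) = f·g / gcd(f, g); expanding and making the result monic gives the answer.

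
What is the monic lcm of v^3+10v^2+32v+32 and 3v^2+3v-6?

v^4+9v^3+22v^2-32

By polynomial division,
  v^3+10v^2+32v+32 = ((1/3)v+3)(3v^2+3v-6) + (25v+50)
  3v^2+3v-6 = ((3/25)v-3/25)(25v+50) + (0)
Last nonzero remainder: 25v+50. Dividing through by 25 gives the monic gcd v+2.
Then lcm(f, g) = f·g / gcd(f, g); expanding and making the result monic gives the answer.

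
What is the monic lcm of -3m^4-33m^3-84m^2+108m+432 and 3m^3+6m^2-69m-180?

m^5+6m^4-27m^3-176m^2+36m+720

Euclidean algorithm in ℚ[m]:
  -3m^4-33m^3-84m^2+108m+432 = (-m-9)(3m^3+6m^2-69m-180) + (-99m^2-693m-1188)
  3m^3+6m^2-69m-180 = (-(1/33)m+5/33)(-99m^2-693m-1188) + (0)
Last nonzero remainder: -99m^2-693m-1188. Dividing through by -99 gives the monic gcd m^2+7m+12.
Then lcm(f, g) = f·g / gcd(f, g); expanding and making the result monic gives the answer.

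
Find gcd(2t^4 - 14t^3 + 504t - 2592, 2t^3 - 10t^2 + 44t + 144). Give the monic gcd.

t^2 - 7t + 36

Euclidean algorithm in ℚ[t]:
  2t^4 - 14t^3 + 504t - 2592 = (t - 2)(2t^3 - 10t^2 + 44t + 144) + (-64t^2 + 448t - 2304)
  2t^3 - 10t^2 + 44t + 144 = (-(1/32)t - 1/16)(-64t^2 + 448t - 2304) + (0)
Last nonzero remainder: -64t^2 + 448t - 2304. Dividing through by -64 gives the monic gcd t^2 - 7t + 36.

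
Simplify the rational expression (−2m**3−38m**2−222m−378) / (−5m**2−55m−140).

Repeated division with remainder:
  −2m**3−38m**2−222m−378 = ((2/5)m+16/5)(−5m**2−55m−140) + (10m+70)
  −5m**2−55m−140 = (−(1/2)m−2)(10m+70) + (0)
Last nonzero remainder: 10m+70. Dividing through by 10 gives the monic gcd m+7.
Cancel m+7 from numerator and denominator to get the reduced form.

(2m**2+24m+54)/(5m+20)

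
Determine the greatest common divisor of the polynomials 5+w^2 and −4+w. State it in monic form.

1

By polynomial division,
  w^2+5 = (w+4)(w−4) + (21)
  w−4 = ((1/21)w−4/21)(21) + (0)
The last nonzero remainder is the constant 21, so the polynomials are coprime and gcd = 1.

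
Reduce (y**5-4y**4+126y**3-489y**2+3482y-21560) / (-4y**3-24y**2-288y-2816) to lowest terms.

(-y**3+2y**2-34y+245)/(4y+32)

Euclidean algorithm in ℚ[y]:
  y**5-4y**4+126y**3-489y**2+3482y-21560 = (-(1/4)y**2+(5/2)y-57/2)(-4y**3-24y**2-288y-2816) + (-1157y**2+2314y-101816)
  -4y**3-24y**2-288y-2816 = ((4/1157)y+32/1157)(-1157y**2+2314y-101816) + (0)
Last nonzero remainder: -1157y**2+2314y-101816. Dividing through by -1157 gives the monic gcd y**2-2y+88.
Cancel y**2-2y+88 from numerator and denominator to get the reduced form.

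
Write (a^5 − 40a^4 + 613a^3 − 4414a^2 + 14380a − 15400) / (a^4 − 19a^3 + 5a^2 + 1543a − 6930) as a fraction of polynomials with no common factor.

Euclidean algorithm in ℚ[a]:
  a^5 − 40a^4 + 613a^3 − 4414a^2 + 14380a − 15400 = (a − 21)(a^4 − 19a^3 + 5a^2 + 1543a − 6930) + (209a^3 − 5852a^2 + 53713a − 160930)
  a^4 − 19a^3 + 5a^2 + 1543a − 6930 = ((1/209)a + 9/209)(209a^3 − 5852a^2 + 53713a − 160930) + (0)
Last nonzero remainder: 209a^3 − 5852a^2 + 53713a − 160930. Dividing through by 209 gives the monic gcd a^3 − 28a^2 + 257a − 770.
Cancel a^3 − 28a^2 + 257a − 770 from numerator and denominator to get the reduced form.

(a^2 − 12a + 20)/(a + 9)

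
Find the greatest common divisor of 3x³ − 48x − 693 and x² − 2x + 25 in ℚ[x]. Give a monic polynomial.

1

Euclidean algorithm in ℚ[x]:
  3x³ − 48x − 693 = (3x + 6)(x² − 2x + 25) + (−111x − 843)
  x² − 2x + 25 = (−(1/111)x + 355/4107)(−111x − 843) + (133980/1369)
  −111x − 843 = (−(50653/44660)x − 384689/44660)(133980/1369) + (0)
The last nonzero remainder is the constant 133980/1369, so the polynomials are coprime and gcd = 1.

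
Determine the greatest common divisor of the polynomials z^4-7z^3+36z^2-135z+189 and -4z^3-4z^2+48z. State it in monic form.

Euclidean algorithm in ℚ[z]:
  z^4-7z^3+36z^2-135z+189 = (-(1/4)z+2)(-4z^3-4z^2+48z) + (56z^2-231z+189)
  -4z^3-4z^2+48z = (-(1/14)z-41/112)(56z^2-231z+189) + (-(369/16)z+1107/16)
  56z^2-231z+189 = (-(896/369)z+112/41)(-(369/16)z+1107/16) + (0)
Last nonzero remainder: -(369/16)z+1107/16. Dividing through by -369/16 gives the monic gcd z-3.

z-3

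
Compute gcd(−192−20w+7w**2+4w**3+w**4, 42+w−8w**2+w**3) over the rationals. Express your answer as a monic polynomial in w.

−3+w

Repeated division with remainder:
  w**4+4w**3+7w**2−20w−192 = (w+12)(w**3−8w**2+w+42) + (102w**2−74w−696)
  w**3−8w**2+w+42 = ((1/102)w−371/5202)(102w**2−74w−696) + ((6622/2601)w−6622/867)
  102w**2−74w−696 = ((132651/3311)w+301716/3311)((6622/2601)w−6622/867) + (0)
Last nonzero remainder: (6622/2601)w−6622/867. Dividing through by 6622/2601 gives the monic gcd w−3.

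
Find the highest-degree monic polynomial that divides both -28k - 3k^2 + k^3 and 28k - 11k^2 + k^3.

Apply the Euclidean algorithm:
  k^3 - 3k^2 - 28k = (k^3 - 11k^2 + 28k) + (8k^2 - 56k)
  k^3 - 11k^2 + 28k = ((1/8)k - 1/2)(8k^2 - 56k) + (0)
Last nonzero remainder: 8k^2 - 56k. Dividing through by 8 gives the monic gcd k^2 - 7k.

-7k + k^2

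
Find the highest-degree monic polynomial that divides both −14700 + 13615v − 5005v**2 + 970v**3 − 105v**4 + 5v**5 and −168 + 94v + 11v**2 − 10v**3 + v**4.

28 − 11v + v**2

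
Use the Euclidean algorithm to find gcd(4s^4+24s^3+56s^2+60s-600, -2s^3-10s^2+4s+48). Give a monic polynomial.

Repeated division with remainder:
  4s^4+24s^3+56s^2+60s-600 = (-2s-2)(-2s^3-10s^2+4s+48) + (44s^2+164s-504)
  -2s^3-10s^2+4s+48 = (-(1/22)s-7/121)(44s^2+164s-504) + (-(1140/121)s+2280/121)
  44s^2+164s-504 = (-(1331/285)s-2541/95)(-(1140/121)s+2280/121) + (0)
Last nonzero remainder: -(1140/121)s+2280/121. Dividing through by -1140/121 gives the monic gcd s-2.

s-2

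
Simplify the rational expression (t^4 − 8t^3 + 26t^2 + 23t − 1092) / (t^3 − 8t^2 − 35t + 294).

(t^3 − t^2 + 19t + 156)/(t^2 − t − 42)

By polynomial division,
  t^4 − 8t^3 + 26t^2 + 23t − 1092 = (t)(t^3 − 8t^2 − 35t + 294) + (61t^2 − 271t − 1092)
  t^3 − 8t^2 − 35t + 294 = ((1/61)t − 217/3721)(61t^2 − 271t − 1092) + (−(122430/3721)t + 857010/3721)
  61t^2 − 271t − 1092 = (−(226981/122430)t − 96746/20405)(−(122430/3721)t + 857010/3721) + (0)
Last nonzero remainder: −(122430/3721)t + 857010/3721. Dividing through by −122430/3721 gives the monic gcd t − 7.
Cancel t − 7 from numerator and denominator to get the reduced form.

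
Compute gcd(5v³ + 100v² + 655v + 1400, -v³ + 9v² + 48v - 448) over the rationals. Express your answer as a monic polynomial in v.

Euclidean algorithm in ℚ[v]:
  5v³ + 100v² + 655v + 1400 = (-5)(-v³ + 9v² + 48v - 448) + (145v² + 895v - 840)
  -v³ + 9v² + 48v - 448 = (-(1/145)v + 88/841)(145v² + 895v - 840) + (-(43264/841)v - 302848/841)
  145v² + 895v - 840 = (-(121945/43264)v + 12615/5408)(-(43264/841)v - 302848/841) + (0)
Last nonzero remainder: -(43264/841)v - 302848/841. Dividing through by -43264/841 gives the monic gcd v + 7.

v + 7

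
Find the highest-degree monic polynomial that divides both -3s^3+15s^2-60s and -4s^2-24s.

s

By polynomial division,
  -3s^3+15s^2-60s = ((3/4)s-33/4)(-4s^2-24s) + (-258s)
  -4s^2-24s = ((2/129)s+4/43)(-258s) + (0)
Last nonzero remainder: -258s. Dividing through by -258 gives the monic gcd s.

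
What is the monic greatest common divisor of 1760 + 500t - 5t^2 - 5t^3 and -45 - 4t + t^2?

1

Euclidean algorithm in ℚ[t]:
  -5t^3 - 5t^2 + 500t + 1760 = (-5t - 25)(t^2 - 4t - 45) + (175t + 635)
  t^2 - 4t - 45 = ((1/175)t - 267/6125)(175t + 635) + (-21216/1225)
  175t + 635 = (-(214375/21216)t - 777875/21216)(-21216/1225) + (0)
The last nonzero remainder is the constant -21216/1225, so the polynomials are coprime and gcd = 1.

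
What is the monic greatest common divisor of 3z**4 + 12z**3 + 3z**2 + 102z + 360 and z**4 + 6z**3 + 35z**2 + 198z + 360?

z**2 + 7z + 12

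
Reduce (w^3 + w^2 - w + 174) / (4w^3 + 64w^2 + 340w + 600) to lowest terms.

(w^2 - 5w + 29)/(4w^2 + 40w + 100)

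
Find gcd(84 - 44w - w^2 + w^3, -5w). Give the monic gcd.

Euclidean algorithm in ℚ[w]:
  w^3 - w^2 - 44w + 84 = (-(1/5)w^2 + (1/5)w + 44/5)(-5w) + (84)
  -5w = (-(5/84)w)(84) + (0)
The last nonzero remainder is the constant 84, so the polynomials are coprime and gcd = 1.

1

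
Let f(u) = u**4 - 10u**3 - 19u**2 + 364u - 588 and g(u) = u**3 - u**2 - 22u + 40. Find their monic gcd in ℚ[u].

u - 2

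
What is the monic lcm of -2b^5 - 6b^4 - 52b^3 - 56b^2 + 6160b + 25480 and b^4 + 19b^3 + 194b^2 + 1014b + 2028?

b^7 + 12b^6 + 131b^5 + 496b^4 - 800b^3 - 38276b^2 - 354900b - 993720

Repeated division with remainder:
  -2b^5 - 6b^4 - 52b^3 - 56b^2 + 6160b + 25480 = (-2b + 32)(b^4 + 19b^3 + 194b^2 + 1014b + 2028) + (-272b^3 - 4236b^2 - 22232b - 39416)
  b^4 + 19b^3 + 194b^2 + 1014b + 2028 = (-(1/272)b - 233/18496)(-272b^3 - 4236b^2 - 22232b - 39416) + ((272365/4624)b^2 + (1361825/2312)b + 3540745/2312)
  -272b^3 - 4236b^2 - 22232b - 39416 = (-(1257728/272365)b - 7009984/272365)((272365/4624)b^2 + (1361825/2312)b + 3540745/2312) + (0)
Last nonzero remainder: (272365/4624)b^2 + (1361825/2312)b + 3540745/2312. Dividing through by 272365/4624 gives the monic gcd b^2 + 10b + 26.
Then lcm(f, g) = f·g / gcd(f, g); expanding and making the result monic gives the answer.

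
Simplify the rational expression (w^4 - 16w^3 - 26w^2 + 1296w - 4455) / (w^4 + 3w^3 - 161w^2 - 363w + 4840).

(w^2 - 81)/(w^2 + 19w + 88)

By polynomial division,
  w^4 - 16w^3 - 26w^2 + 1296w - 4455 = (w^4 + 3w^3 - 161w^2 - 363w + 4840) + (-19w^3 + 135w^2 + 1659w - 9295)
  w^4 + 3w^3 - 161w^2 - 363w + 4840 = (-(1/19)w - 192/361)(-19w^3 + 135w^2 + 1659w - 9295) + (-(680/361)w^2 + (10880/361)w - 37400/361)
  -19w^3 + 135w^2 + 1659w - 9295 = ((6859/680)w + 61009/680)(-(680/361)w^2 + (10880/361)w - 37400/361) + (0)
Last nonzero remainder: -(680/361)w^2 + (10880/361)w - 37400/361. Dividing through by -680/361 gives the monic gcd w^2 - 16w + 55.
Cancel w^2 - 16w + 55 from numerator and denominator to get the reduced form.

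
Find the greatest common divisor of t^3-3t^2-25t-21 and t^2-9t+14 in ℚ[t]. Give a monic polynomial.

t-7

Apply the Euclidean algorithm:
  t^3-3t^2-25t-21 = (t+6)(t^2-9t+14) + (15t-105)
  t^2-9t+14 = ((1/15)t-2/15)(15t-105) + (0)
Last nonzero remainder: 15t-105. Dividing through by 15 gives the monic gcd t-7.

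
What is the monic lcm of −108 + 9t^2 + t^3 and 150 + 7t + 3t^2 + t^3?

−2700 + 324t + 117t^2 − 2t^3 + 6t^4 + t^5

By polynomial division,
  t^3 + 9t^2 − 108 = (t^3 + 3t^2 + 7t + 150) + (6t^2 − 7t − 258)
  t^3 + 3t^2 + 7t + 150 = ((1/6)t + 25/36)(6t^2 − 7t − 258) + ((1975/36)t + 1975/6)
  6t^2 − 7t − 258 = ((216/1975)t − 1548/1975)((1975/36)t + 1975/6) + (0)
Last nonzero remainder: (1975/36)t + 1975/6. Dividing through by 1975/36 gives the monic gcd t + 6.
Then lcm(f, g) = f·g / gcd(f, g); expanding and making the result monic gives the answer.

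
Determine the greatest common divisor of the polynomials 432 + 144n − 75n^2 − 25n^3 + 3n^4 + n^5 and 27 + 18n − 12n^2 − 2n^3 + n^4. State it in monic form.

−9 + n^2

Euclidean algorithm in ℚ[n]:
  n^5 + 3n^4 − 25n^3 − 75n^2 + 144n + 432 = (n + 5)(n^4 − 2n^3 − 12n^2 + 18n + 27) + (−3n^3 − 33n^2 + 27n + 297)
  n^4 − 2n^3 − 12n^2 + 18n + 27 = (−(1/3)n + 13/3)(−3n^3 − 33n^2 + 27n + 297) + (140n^2 − 1260)
  −3n^3 − 33n^2 + 27n + 297 = (−(3/140)n − 33/140)(140n^2 − 1260) + (0)
Last nonzero remainder: 140n^2 − 1260. Dividing through by 140 gives the monic gcd n^2 − 9.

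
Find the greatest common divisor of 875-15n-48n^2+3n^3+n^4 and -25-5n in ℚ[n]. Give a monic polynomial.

5+n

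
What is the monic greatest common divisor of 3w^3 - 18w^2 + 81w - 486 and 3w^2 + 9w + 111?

By polynomial division,
  3w^3 - 18w^2 + 81w - 486 = (w - 9)(3w^2 + 9w + 111) + (51w + 513)
  3w^2 + 9w + 111 = ((1/17)w - 120/289)(51w + 513) + (93639/289)
  51w + 513 = ((4913/31213)w + 49419/31213)(93639/289) + (0)
The last nonzero remainder is the constant 93639/289, so the polynomials are coprime and gcd = 1.

1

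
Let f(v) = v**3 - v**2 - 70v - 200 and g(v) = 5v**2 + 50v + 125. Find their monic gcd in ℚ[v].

Apply the Euclidean algorithm:
  v**3 - v**2 - 70v - 200 = ((1/5)v - 11/5)(5v**2 + 50v + 125) + (15v + 75)
  5v**2 + 50v + 125 = ((1/3)v + 5/3)(15v + 75) + (0)
Last nonzero remainder: 15v + 75. Dividing through by 15 gives the monic gcd v + 5.

v + 5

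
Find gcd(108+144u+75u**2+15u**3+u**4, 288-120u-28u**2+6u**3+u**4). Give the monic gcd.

36+12u+u**2

Repeated division with remainder:
  u**4+15u**3+75u**2+144u+108 = (u**4+6u**3-28u**2-120u+288) + (9u**3+103u**2+264u-180)
  u**4+6u**3-28u**2-120u+288 = ((1/9)u-49/81)(9u**3+103u**2+264u-180) + ((403/81)u**2+(1612/27)u+1612/9)
  9u**3+103u**2+264u-180 = ((729/403)u-405/403)((403/81)u**2+(1612/27)u+1612/9) + (0)
Last nonzero remainder: (403/81)u**2+(1612/27)u+1612/9. Dividing through by 403/81 gives the monic gcd u**2+12u+36.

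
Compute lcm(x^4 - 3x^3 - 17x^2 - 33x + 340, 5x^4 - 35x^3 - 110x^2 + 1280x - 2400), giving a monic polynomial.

x^6 - x^5 - 47x^4 + 5x^3 + 682x^2 + 1472x - 8160

Repeated division with remainder:
  x^4 - 3x^3 - 17x^2 - 33x + 340 = (1/5)(5x^4 - 35x^3 - 110x^2 + 1280x - 2400) + (4x^3 + 5x^2 - 289x + 820)
  5x^4 - 35x^3 - 110x^2 + 1280x - 2400 = ((5/4)x - 165/16)(4x^3 + 5x^2 - 289x + 820) + ((4845/16)x^2 - (43605/16)x + 24225/4)
  4x^3 + 5x^2 - 289x + 820 = ((64/4845)x + 656/4845)((4845/16)x^2 - (43605/16)x + 24225/4) + (0)
Last nonzero remainder: (4845/16)x^2 - (43605/16)x + 24225/4. Dividing through by 4845/16 gives the monic gcd x^2 - 9x + 20.
Then lcm(f, g) = f·g / gcd(f, g); expanding and making the result monic gives the answer.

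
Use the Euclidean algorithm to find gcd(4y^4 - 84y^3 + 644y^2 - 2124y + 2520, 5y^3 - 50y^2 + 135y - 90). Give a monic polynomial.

Repeated division with remainder:
  4y^4 - 84y^3 + 644y^2 - 2124y + 2520 = ((4/5)y - 44/5)(5y^3 - 50y^2 + 135y - 90) + (96y^2 - 864y + 1728)
  5y^3 - 50y^2 + 135y - 90 = ((5/96)y - 5/96)(96y^2 - 864y + 1728) + (0)
Last nonzero remainder: 96y^2 - 864y + 1728. Dividing through by 96 gives the monic gcd y^2 - 9y + 18.

y^2 - 9y + 18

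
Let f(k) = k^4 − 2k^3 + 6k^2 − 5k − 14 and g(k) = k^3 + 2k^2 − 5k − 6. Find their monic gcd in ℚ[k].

k^2 − k − 2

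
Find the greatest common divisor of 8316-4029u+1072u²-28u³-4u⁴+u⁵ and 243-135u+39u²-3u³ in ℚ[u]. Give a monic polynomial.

By polynomial division,
  u⁵-4u⁴-28u³+1072u²-4029u+8316 = (-(1/3)u²-3u-44/3)(-3u³+39u²-135u+243) + (1320u²-5280u+11880)
  -3u³+39u²-135u+243 = (-(1/440)u+9/440)(1320u²-5280u+11880) + (0)
Last nonzero remainder: 1320u²-5280u+11880. Dividing through by 1320 gives the monic gcd u²-4u+9.

9-4u+u²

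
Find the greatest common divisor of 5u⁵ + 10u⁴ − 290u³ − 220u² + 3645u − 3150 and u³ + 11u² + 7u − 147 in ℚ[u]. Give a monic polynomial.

u² + 4u − 21

Apply the Euclidean algorithm:
  5u⁵ + 10u⁴ − 290u³ − 220u² + 3645u − 3150 = (5u² − 45u + 170)(u³ + 11u² + 7u − 147) + (−1040u² − 4160u + 21840)
  u³ + 11u² + 7u − 147 = (−(1/1040)u − 7/1040)(−1040u² − 4160u + 21840) + (0)
Last nonzero remainder: −1040u² − 4160u + 21840. Dividing through by −1040 gives the monic gcd u² + 4u − 21.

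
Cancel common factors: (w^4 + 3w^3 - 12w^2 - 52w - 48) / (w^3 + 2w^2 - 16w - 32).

Repeated division with remainder:
  w^4 + 3w^3 - 12w^2 - 52w - 48 = (w + 1)(w^3 + 2w^2 - 16w - 32) + (2w^2 - 4w - 16)
  w^3 + 2w^2 - 16w - 32 = ((1/2)w + 2)(2w^2 - 4w - 16) + (0)
Last nonzero remainder: 2w^2 - 4w - 16. Dividing through by 2 gives the monic gcd w^2 - 2w - 8.
Cancel w^2 - 2w - 8 from numerator and denominator to get the reduced form.

(w^2 + 5w + 6)/(w + 4)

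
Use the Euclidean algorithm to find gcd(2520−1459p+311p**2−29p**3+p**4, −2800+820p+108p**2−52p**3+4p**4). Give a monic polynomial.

35−12p+p**2

Euclidean algorithm in ℚ[p]:
  p**4−29p**3+311p**2−1459p+2520 = (1/4)(4p**4−52p**3+108p**2+820p−2800) + (−16p**3+284p**2−1664p+3220)
  4p**4−52p**3+108p**2+820p−2800 = (−(1/4)p−19/16)(−16p**3+284p**2−1664p+3220) + ((117/4)p**2−351p+4095/4)
  −16p**3+284p**2−1664p+3220 = (−(64/117)p+368/117)((117/4)p**2−351p+4095/4) + (0)
Last nonzero remainder: (117/4)p**2−351p+4095/4. Dividing through by 117/4 gives the monic gcd p**2−12p+35.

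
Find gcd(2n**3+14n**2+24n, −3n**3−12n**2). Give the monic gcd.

n**2+4n

By polynomial division,
  2n**3+14n**2+24n = (−2/3)(−3n**3−12n**2) + (6n**2+24n)
  −3n**3−12n**2 = (−(1/2)n)(6n**2+24n) + (0)
Last nonzero remainder: 6n**2+24n. Dividing through by 6 gives the monic gcd n**2+4n.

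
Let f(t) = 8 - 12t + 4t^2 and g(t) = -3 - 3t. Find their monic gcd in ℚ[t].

1

Euclidean algorithm in ℚ[t]:
  4t^2 - 12t + 8 = (-(4/3)t + 16/3)(-3t - 3) + (24)
  -3t - 3 = (-(1/8)t - 1/8)(24) + (0)
The last nonzero remainder is the constant 24, so the polynomials are coprime and gcd = 1.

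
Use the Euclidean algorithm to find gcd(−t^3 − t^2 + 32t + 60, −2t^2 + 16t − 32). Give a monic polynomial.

By polynomial division,
  −t^3 − t^2 + 32t + 60 = ((1/2)t + 9/2)(−2t^2 + 16t − 32) + (−24t + 204)
  −2t^2 + 16t − 32 = ((1/12)t + 1/24)(−24t + 204) + (−81/2)
  −24t + 204 = ((16/27)t − 136/27)(−81/2) + (0)
The last nonzero remainder is the constant −81/2, so the polynomials are coprime and gcd = 1.

1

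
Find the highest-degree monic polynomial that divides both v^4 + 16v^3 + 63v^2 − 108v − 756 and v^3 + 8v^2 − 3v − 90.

v^2 + 3v − 18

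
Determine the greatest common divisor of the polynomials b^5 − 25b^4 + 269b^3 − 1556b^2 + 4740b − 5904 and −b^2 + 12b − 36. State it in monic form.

b^2 − 12b + 36

By polynomial division,
  b^5 − 25b^4 + 269b^3 − 1556b^2 + 4740b − 5904 = (−b^3 + 13b^2 − 77b + 164)(−b^2 + 12b − 36) + (0)
Last nonzero remainder: −b^2 + 12b − 36. Dividing through by −1 gives the monic gcd b^2 − 12b + 36.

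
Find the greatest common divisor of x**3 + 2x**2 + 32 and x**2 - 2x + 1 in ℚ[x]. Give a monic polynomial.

1

By polynomial division,
  x**3 + 2x**2 + 32 = (x + 4)(x**2 - 2x + 1) + (7x + 28)
  x**2 - 2x + 1 = ((1/7)x - 6/7)(7x + 28) + (25)
  7x + 28 = ((7/25)x + 28/25)(25) + (0)
The last nonzero remainder is the constant 25, so the polynomials are coprime and gcd = 1.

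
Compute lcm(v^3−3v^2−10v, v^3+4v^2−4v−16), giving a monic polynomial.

By polynomial division,
  v^3−3v^2−10v = (v^3+4v^2−4v−16) + (−7v^2−6v+16)
  v^3+4v^2−4v−16 = (−(1/7)v−22/49)(−7v^2−6v+16) + (−(216/49)v−432/49)
  −7v^2−6v+16 = ((343/216)v−49/27)(−(216/49)v−432/49) + (0)
Last nonzero remainder: −(216/49)v−432/49. Dividing through by −216/49 gives the monic gcd v+2.
Then lcm(f, g) = f·g / gcd(f, g); expanding and making the result monic gives the answer.

v^5−v^4−24v^3+4v^2+80v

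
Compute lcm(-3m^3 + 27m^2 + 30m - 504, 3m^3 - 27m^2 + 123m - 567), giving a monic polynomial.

m^5 - 11m^4 + 35m^3 - 55m^2 - 606m + 4536

Euclidean algorithm in ℚ[m]:
  -3m^3 + 27m^2 + 30m - 504 = (-1)(3m^3 - 27m^2 + 123m - 567) + (153m - 1071)
  3m^3 - 27m^2 + 123m - 567 = ((1/51)m^2 - (2/51)m + 9/17)(153m - 1071) + (0)
Last nonzero remainder: 153m - 1071. Dividing through by 153 gives the monic gcd m - 7.
Then lcm(f, g) = f·g / gcd(f, g); expanding and making the result monic gives the answer.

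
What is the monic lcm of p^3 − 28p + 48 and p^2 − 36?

p^4 − 6p^3 − 28p^2 + 216p − 288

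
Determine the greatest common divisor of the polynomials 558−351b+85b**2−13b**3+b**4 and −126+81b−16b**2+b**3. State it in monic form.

18−9b+b**2

Apply the Euclidean algorithm:
  b**4−13b**3+85b**2−351b+558 = (b+3)(b**3−16b**2+81b−126) + (52b**2−468b+936)
  b**3−16b**2+81b−126 = ((1/52)b−7/52)(52b**2−468b+936) + (0)
Last nonzero remainder: 52b**2−468b+936. Dividing through by 52 gives the monic gcd b**2−9b+18.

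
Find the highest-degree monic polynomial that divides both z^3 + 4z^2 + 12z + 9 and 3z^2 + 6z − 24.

1

By polynomial division,
  z^3 + 4z^2 + 12z + 9 = ((1/3)z + 2/3)(3z^2 + 6z − 24) + (16z + 25)
  3z^2 + 6z − 24 = ((3/16)z + 21/256)(16z + 25) + (−6669/256)
  16z + 25 = (−(4096/6669)z − 6400/6669)(−6669/256) + (0)
The last nonzero remainder is the constant −6669/256, so the polynomials are coprime and gcd = 1.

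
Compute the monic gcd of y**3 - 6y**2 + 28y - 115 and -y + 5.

Repeated division with remainder:
  y**3 - 6y**2 + 28y - 115 = (-y**2 + y - 23)(-y + 5) + (0)
Last nonzero remainder: -y + 5. Dividing through by -1 gives the monic gcd y - 5.

y - 5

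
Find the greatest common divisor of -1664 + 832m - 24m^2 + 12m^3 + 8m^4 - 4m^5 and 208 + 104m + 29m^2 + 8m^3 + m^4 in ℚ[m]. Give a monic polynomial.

By polynomial division,
  -4m^5 + 8m^4 + 12m^3 - 24m^2 + 832m - 1664 = (-4m + 40)(m^4 + 8m^3 + 29m^2 + 104m + 208) + (-192m^3 - 768m^2 - 2496m - 9984)
  m^4 + 8m^3 + 29m^2 + 104m + 208 = (-(1/192)m - 1/48)(-192m^3 - 768m^2 - 2496m - 9984) + (0)
Last nonzero remainder: -192m^3 - 768m^2 - 2496m - 9984. Dividing through by -192 gives the monic gcd m^3 + 4m^2 + 13m + 52.

52 + 13m + 4m^2 + m^3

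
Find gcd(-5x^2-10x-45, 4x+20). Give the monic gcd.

By polynomial division,
  -5x^2-10x-45 = (-(5/4)x+15/4)(4x+20) + (-120)
  4x+20 = (-(1/30)x-1/6)(-120) + (0)
The last nonzero remainder is the constant -120, so the polynomials are coprime and gcd = 1.

1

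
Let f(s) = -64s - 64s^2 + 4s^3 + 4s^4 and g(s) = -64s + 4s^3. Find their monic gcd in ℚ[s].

-16s + s^3

Repeated division with remainder:
  4s^4 + 4s^3 - 64s^2 - 64s = (s + 1)(4s^3 - 64s) + (0)
Last nonzero remainder: 4s^3 - 64s. Dividing through by 4 gives the monic gcd s^3 - 16s.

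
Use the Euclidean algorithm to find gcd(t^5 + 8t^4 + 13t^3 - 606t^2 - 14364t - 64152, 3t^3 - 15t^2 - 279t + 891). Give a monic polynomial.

t^2 - 2t - 99

Euclidean algorithm in ℚ[t]:
  t^5 + 8t^4 + 13t^3 - 606t^2 - 14364t - 64152 = ((1/3)t^2 + (13/3)t + 57)(3t^3 - 15t^2 - 279t + 891) + (1161t^2 - 2322t - 114939)
  3t^3 - 15t^2 - 279t + 891 = ((1/387)t - 1/129)(1161t^2 - 2322t - 114939) + (0)
Last nonzero remainder: 1161t^2 - 2322t - 114939. Dividing through by 1161 gives the monic gcd t^2 - 2t - 99.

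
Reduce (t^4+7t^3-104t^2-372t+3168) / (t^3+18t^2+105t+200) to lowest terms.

Euclidean algorithm in ℚ[t]:
  t^4+7t^3-104t^2-372t+3168 = (t-11)(t^3+18t^2+105t+200) + (-11t^2+583t+5368)
  t^3+18t^2+105t+200 = (-(1/11)t-71/11)(-11t^2+583t+5368) + (4356t+34848)
  -11t^2+583t+5368 = (-(1/396)t+61/396)(4356t+34848) + (0)
Last nonzero remainder: 4356t+34848. Dividing through by 4356 gives the monic gcd t+8.
Cancel t+8 from numerator and denominator to get the reduced form.

(t^3-t^2-96t+396)/(t^2+10t+25)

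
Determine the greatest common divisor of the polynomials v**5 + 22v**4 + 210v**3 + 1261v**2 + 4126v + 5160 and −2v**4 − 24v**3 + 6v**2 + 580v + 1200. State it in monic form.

Euclidean algorithm in ℚ[v]:
  v**5 + 22v**4 + 210v**3 + 1261v**2 + 4126v + 5160 = (−(1/2)v − 5)(−2v**4 − 24v**3 + 6v**2 + 580v + 1200) + (93v**3 + 1581v**2 + 7626v + 11160)
  −2v**4 − 24v**3 + 6v**2 + 580v + 1200 = (−(2/93)v + 10/93)(93v**3 + 1581v**2 + 7626v + 11160) + (0)
Last nonzero remainder: 93v**3 + 1581v**2 + 7626v + 11160. Dividing through by 93 gives the monic gcd v**3 + 17v**2 + 82v + 120.

v**3 + 17v**2 + 82v + 120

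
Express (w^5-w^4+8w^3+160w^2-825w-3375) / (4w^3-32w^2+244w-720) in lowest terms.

(w^3+3w^2-25w-75)/(4w-16)

Apply the Euclidean algorithm:
  w^5-w^4+8w^3+160w^2-825w-3375 = ((1/4)w^2+(7/4)w+3/4)(4w^3-32w^2+244w-720) + (-63w^2+252w-2835)
  4w^3-32w^2+244w-720 = (-(4/63)w+16/63)(-63w^2+252w-2835) + (0)
Last nonzero remainder: -63w^2+252w-2835. Dividing through by -63 gives the monic gcd w^2-4w+45.
Cancel w^2-4w+45 from numerator and denominator to get the reduced form.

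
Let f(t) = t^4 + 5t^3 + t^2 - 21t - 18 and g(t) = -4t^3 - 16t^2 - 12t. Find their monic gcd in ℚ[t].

t^2 + 4t + 3

Repeated division with remainder:
  t^4 + 5t^3 + t^2 - 21t - 18 = (-(1/4)t - 1/4)(-4t^3 - 16t^2 - 12t) + (-6t^2 - 24t - 18)
  -4t^3 - 16t^2 - 12t = ((2/3)t)(-6t^2 - 24t - 18) + (0)
Last nonzero remainder: -6t^2 - 24t - 18. Dividing through by -6 gives the monic gcd t^2 + 4t + 3.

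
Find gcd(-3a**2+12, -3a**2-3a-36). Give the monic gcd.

Apply the Euclidean algorithm:
  -3a**2+12 = (-3a**2-3a-36) + (3a+48)
  -3a**2-3a-36 = (-a+15)(3a+48) + (-756)
  3a+48 = (-(1/252)a-4/63)(-756) + (0)
The last nonzero remainder is the constant -756, so the polynomials are coprime and gcd = 1.

1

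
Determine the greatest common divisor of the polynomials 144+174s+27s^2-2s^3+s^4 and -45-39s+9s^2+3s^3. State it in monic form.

1+s

Euclidean algorithm in ℚ[s]:
  s^4-2s^3+27s^2+174s+144 = ((1/3)s-5/3)(3s^3+9s^2-39s-45) + (55s^2+124s+69)
  3s^3+9s^2-39s-45 = ((3/55)s+123/3025)(55s^2+124s+69) + (-(144612/3025)s-144612/3025)
  55s^2+124s+69 = (-(166375/144612)s-69575/48204)(-(144612/3025)s-144612/3025) + (0)
Last nonzero remainder: -(144612/3025)s-144612/3025. Dividing through by -144612/3025 gives the monic gcd s+1.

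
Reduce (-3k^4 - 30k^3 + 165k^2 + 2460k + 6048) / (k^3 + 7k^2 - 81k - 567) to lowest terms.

Repeated division with remainder:
  -3k^4 - 30k^3 + 165k^2 + 2460k + 6048 = (-3k - 9)(k^3 + 7k^2 - 81k - 567) + (-15k^2 + 30k + 945)
  k^3 + 7k^2 - 81k - 567 = (-(1/15)k - 3/5)(-15k^2 + 30k + 945) + (0)
Last nonzero remainder: -15k^2 + 30k + 945. Dividing through by -15 gives the monic gcd k^2 - 2k - 63.
Cancel k^2 - 2k - 63 from numerator and denominator to get the reduced form.

(-3k^2 - 36k - 96)/(k + 9)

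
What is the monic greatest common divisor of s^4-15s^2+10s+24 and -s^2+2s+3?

By polynomial division,
  s^4-15s^2+10s+24 = (-s^2-2s+8)(-s^2+2s+3) + (0)
Last nonzero remainder: -s^2+2s+3. Dividing through by -1 gives the monic gcd s^2-2s-3.

s^2-2s-3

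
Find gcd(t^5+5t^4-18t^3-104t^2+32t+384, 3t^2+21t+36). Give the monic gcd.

By polynomial division,
  t^5+5t^4-18t^3-104t^2+32t+384 = ((1/3)t^3-(2/3)t^2-(16/3)t+32/3)(3t^2+21t+36) + (0)
Last nonzero remainder: 3t^2+21t+36. Dividing through by 3 gives the monic gcd t^2+7t+12.

t^2+7t+12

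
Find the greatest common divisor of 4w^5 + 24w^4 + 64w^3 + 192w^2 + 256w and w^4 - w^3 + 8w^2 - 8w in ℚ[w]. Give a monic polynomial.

Apply the Euclidean algorithm:
  4w^5 + 24w^4 + 64w^3 + 192w^2 + 256w = (4w + 28)(w^4 - w^3 + 8w^2 - 8w) + (60w^3 + 480w)
  w^4 - w^3 + 8w^2 - 8w = ((1/60)w - 1/60)(60w^3 + 480w) + (0)
Last nonzero remainder: 60w^3 + 480w. Dividing through by 60 gives the monic gcd w^3 + 8w.

w^3 + 8w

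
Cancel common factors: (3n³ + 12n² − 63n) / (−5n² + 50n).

(−3n² − 12n + 63)/(5n − 50)

Euclidean algorithm in ℚ[n]:
  3n³ + 12n² − 63n = (−(3/5)n − 42/5)(−5n² + 50n) + (357n)
  −5n² + 50n = (−(5/357)n + 50/357)(357n) + (0)
Last nonzero remainder: 357n. Dividing through by 357 gives the monic gcd n.
Cancel n from numerator and denominator to get the reduced form.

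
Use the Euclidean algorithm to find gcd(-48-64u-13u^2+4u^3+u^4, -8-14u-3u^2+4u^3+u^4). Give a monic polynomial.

By polynomial division,
  u^4+4u^3-13u^2-64u-48 = (u^4+4u^3-3u^2-14u-8) + (-10u^2-50u-40)
  u^4+4u^3-3u^2-14u-8 = (-(1/10)u^2+(1/10)u+1/5)(-10u^2-50u-40) + (0)
Last nonzero remainder: -10u^2-50u-40. Dividing through by -10 gives the monic gcd u^2+5u+4.

4+5u+u^2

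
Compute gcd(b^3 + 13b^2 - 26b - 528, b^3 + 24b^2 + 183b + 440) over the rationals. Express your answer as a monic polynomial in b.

Repeated division with remainder:
  b^3 + 13b^2 - 26b - 528 = (b^3 + 24b^2 + 183b + 440) + (-11b^2 - 209b - 968)
  b^3 + 24b^2 + 183b + 440 = (-(1/11)b - 5/11)(-11b^2 - 209b - 968) + (0)
Last nonzero remainder: -11b^2 - 209b - 968. Dividing through by -11 gives the monic gcd b^2 + 19b + 88.

b^2 + 19b + 88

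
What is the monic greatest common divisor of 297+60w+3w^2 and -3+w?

1

By polynomial division,
  3w^2+60w+297 = (3w+69)(w-3) + (504)
  w-3 = ((1/504)w-1/168)(504) + (0)
The last nonzero remainder is the constant 504, so the polynomials are coprime and gcd = 1.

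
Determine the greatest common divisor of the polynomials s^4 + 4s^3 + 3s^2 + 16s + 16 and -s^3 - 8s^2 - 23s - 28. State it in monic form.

Euclidean algorithm in ℚ[s]:
  s^4 + 4s^3 + 3s^2 + 16s + 16 = (-s + 4)(-s^3 - 8s^2 - 23s - 28) + (12s^2 + 80s + 128)
  -s^3 - 8s^2 - 23s - 28 = (-(1/12)s - 1/9)(12s^2 + 80s + 128) + (-(31/9)s - 124/9)
  12s^2 + 80s + 128 = (-(108/31)s - 288/31)(-(31/9)s - 124/9) + (0)
Last nonzero remainder: -(31/9)s - 124/9. Dividing through by -31/9 gives the monic gcd s + 4.

s + 4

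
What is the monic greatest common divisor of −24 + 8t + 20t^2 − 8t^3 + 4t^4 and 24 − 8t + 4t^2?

6 − 2t + t^2

By polynomial division,
  4t^4 − 8t^3 + 20t^2 + 8t − 24 = (t^2 − 1)(4t^2 − 8t + 24) + (0)
Last nonzero remainder: 4t^2 − 8t + 24. Dividing through by 4 gives the monic gcd t^2 − 2t + 6.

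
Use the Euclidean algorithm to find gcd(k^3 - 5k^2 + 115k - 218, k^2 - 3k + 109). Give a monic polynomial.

k^2 - 3k + 109

Euclidean algorithm in ℚ[k]:
  k^3 - 5k^2 + 115k - 218 = (k - 2)(k^2 - 3k + 109) + (0)
The last nonzero remainder k^2 - 3k + 109 is already monic.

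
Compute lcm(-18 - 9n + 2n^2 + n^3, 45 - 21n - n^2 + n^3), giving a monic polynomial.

Repeated division with remainder:
  n^3 + 2n^2 - 9n - 18 = (n^3 - n^2 - 21n + 45) + (3n^2 + 12n - 63)
  n^3 - n^2 - 21n + 45 = ((1/3)n - 5/3)(3n^2 + 12n - 63) + (20n - 60)
  3n^2 + 12n - 63 = ((3/20)n + 21/20)(20n - 60) + (0)
Last nonzero remainder: 20n - 60. Dividing through by 20 gives the monic gcd n - 3.
Then lcm(f, g) = f·g / gcd(f, g); expanding and making the result monic gives the answer.

270 + 99n - 66n^2 - 20n^3 + 4n^4 + n^5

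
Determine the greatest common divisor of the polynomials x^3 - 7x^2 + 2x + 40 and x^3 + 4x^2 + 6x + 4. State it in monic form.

x + 2

Repeated division with remainder:
  x^3 - 7x^2 + 2x + 40 = (x^3 + 4x^2 + 6x + 4) + (-11x^2 - 4x + 36)
  x^3 + 4x^2 + 6x + 4 = (-(1/11)x - 40/121)(-11x^2 - 4x + 36) + ((962/121)x + 1924/121)
  -11x^2 - 4x + 36 = (-(1331/962)x + 1089/481)((962/121)x + 1924/121) + (0)
Last nonzero remainder: (962/121)x + 1924/121. Dividing through by 962/121 gives the monic gcd x + 2.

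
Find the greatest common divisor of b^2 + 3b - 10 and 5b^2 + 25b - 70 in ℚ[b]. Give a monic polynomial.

Euclidean algorithm in ℚ[b]:
  b^2 + 3b - 10 = (1/5)(5b^2 + 25b - 70) + (-2b + 4)
  5b^2 + 25b - 70 = (-(5/2)b - 35/2)(-2b + 4) + (0)
Last nonzero remainder: -2b + 4. Dividing through by -2 gives the monic gcd b - 2.

b - 2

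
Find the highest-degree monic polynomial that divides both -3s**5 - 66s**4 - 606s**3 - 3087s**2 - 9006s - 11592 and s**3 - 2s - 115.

Euclidean algorithm in ℚ[s]:
  -3s**5 - 66s**4 - 606s**3 - 3087s**2 - 9006s - 11592 = (-3s**2 - 66s - 612)(s**3 - 2s - 115) + (-3564s**2 - 17820s - 81972)
  s**3 - 2s - 115 = (-(1/3564)s + 5/3564)(-3564s**2 - 17820s - 81972) + (0)
Last nonzero remainder: -3564s**2 - 17820s - 81972. Dividing through by -3564 gives the monic gcd s**2 + 5s + 23.

s**2 + 5s + 23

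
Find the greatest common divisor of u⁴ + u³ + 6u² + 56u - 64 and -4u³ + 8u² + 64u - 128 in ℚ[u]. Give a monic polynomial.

u + 4

Apply the Euclidean algorithm:
  u⁴ + u³ + 6u² + 56u - 64 = (-(1/4)u - 3/4)(-4u³ + 8u² + 64u - 128) + (28u² + 72u - 160)
  -4u³ + 8u² + 64u - 128 = (-(1/7)u + 32/49)(28u² + 72u - 160) + (-(288/49)u - 1152/49)
  28u² + 72u - 160 = (-(343/72)u + 245/36)(-(288/49)u - 1152/49) + (0)
Last nonzero remainder: -(288/49)u - 1152/49. Dividing through by -288/49 gives the monic gcd u + 4.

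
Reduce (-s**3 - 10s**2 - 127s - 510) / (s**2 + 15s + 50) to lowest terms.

Euclidean algorithm in ℚ[s]:
  -s**3 - 10s**2 - 127s - 510 = (-s + 5)(s**2 + 15s + 50) + (-152s - 760)
  s**2 + 15s + 50 = (-(1/152)s - 5/76)(-152s - 760) + (0)
Last nonzero remainder: -152s - 760. Dividing through by -152 gives the monic gcd s + 5.
Cancel s + 5 from numerator and denominator to get the reduced form.

(-s**2 - 5s - 102)/(s + 10)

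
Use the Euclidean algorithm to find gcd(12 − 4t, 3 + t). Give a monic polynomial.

Euclidean algorithm in ℚ[t]:
  −4t + 12 = (−4)(t + 3) + (24)
  t + 3 = ((1/24)t + 1/8)(24) + (0)
The last nonzero remainder is the constant 24, so the polynomials are coprime and gcd = 1.

1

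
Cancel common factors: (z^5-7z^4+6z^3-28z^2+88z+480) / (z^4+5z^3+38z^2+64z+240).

(z^3-8z^2+4z+48)/(z^2+4z+24)

Euclidean algorithm in ℚ[z]:
  z^5-7z^4+6z^3-28z^2+88z+480 = (z-12)(z^4+5z^3+38z^2+64z+240) + (28z^3+364z^2+616z+3360)
  z^4+5z^3+38z^2+64z+240 = ((1/28)z-2/7)(28z^3+364z^2+616z+3360) + (120z^2+120z+1200)
  28z^3+364z^2+616z+3360 = ((7/30)z+14/5)(120z^2+120z+1200) + (0)
Last nonzero remainder: 120z^2+120z+1200. Dividing through by 120 gives the monic gcd z^2+z+10.
Cancel z^2+z+10 from numerator and denominator to get the reduced form.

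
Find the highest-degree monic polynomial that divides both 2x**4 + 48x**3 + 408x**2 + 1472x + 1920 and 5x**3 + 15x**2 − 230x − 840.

x**2 + 10x + 24

Euclidean algorithm in ℚ[x]:
  2x**4 + 48x**3 + 408x**2 + 1472x + 1920 = ((2/5)x + 42/5)(5x**3 + 15x**2 − 230x − 840) + (374x**2 + 3740x + 8976)
  5x**3 + 15x**2 − 230x − 840 = ((5/374)x − 35/374)(374x**2 + 3740x + 8976) + (0)
Last nonzero remainder: 374x**2 + 3740x + 8976. Dividing through by 374 gives the monic gcd x**2 + 10x + 24.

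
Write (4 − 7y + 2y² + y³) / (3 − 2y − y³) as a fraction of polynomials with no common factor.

(4 − 3y − y²)/(3 + y + y²)

Repeated division with remainder:
  y³ + 2y² − 7y + 4 = (−1)(−y³ − 2y + 3) + (2y² − 9y + 7)
  −y³ − 2y + 3 = (−(1/2)y − 9/4)(2y² − 9y + 7) + (−(75/4)y + 75/4)
  2y² − 9y + 7 = (−(8/75)y + 28/75)(−(75/4)y + 75/4) + (0)
Last nonzero remainder: −(75/4)y + 75/4. Dividing through by −75/4 gives the monic gcd y − 1.
Cancel y − 1 from numerator and denominator to get the reduced form.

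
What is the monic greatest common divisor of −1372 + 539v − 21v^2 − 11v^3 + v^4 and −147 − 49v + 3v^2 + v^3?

−49 + v^2

Euclidean algorithm in ℚ[v]:
  v^4 − 11v^3 − 21v^2 + 539v − 1372 = (v − 14)(v^3 + 3v^2 − 49v − 147) + (70v^2 − 3430)
  v^3 + 3v^2 − 49v − 147 = ((1/70)v + 3/70)(70v^2 − 3430) + (0)
Last nonzero remainder: 70v^2 − 3430. Dividing through by 70 gives the monic gcd v^2 − 49.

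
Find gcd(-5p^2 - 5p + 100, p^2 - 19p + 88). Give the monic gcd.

By polynomial division,
  -5p^2 - 5p + 100 = (-5)(p^2 - 19p + 88) + (-100p + 540)
  p^2 - 19p + 88 = (-(1/100)p + 17/125)(-100p + 540) + (364/25)
  -100p + 540 = (-(625/91)p + 3375/91)(364/25) + (0)
The last nonzero remainder is the constant 364/25, so the polynomials are coprime and gcd = 1.

1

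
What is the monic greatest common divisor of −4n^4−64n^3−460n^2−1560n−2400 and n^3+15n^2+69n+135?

Repeated division with remainder:
  −4n^4−64n^3−460n^2−1560n−2400 = (−4n−4)(n^3+15n^2+69n+135) + (−124n^2−744n−1860)
  n^3+15n^2+69n+135 = (−(1/124)n−9/124)(−124n^2−744n−1860) + (0)
Last nonzero remainder: −124n^2−744n−1860. Dividing through by −124 gives the monic gcd n^2+6n+15.

n^2+6n+15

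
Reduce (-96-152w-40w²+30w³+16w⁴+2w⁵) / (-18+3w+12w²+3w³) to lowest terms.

(-16-12w+6w²+2w³)/(-3+3w)

Repeated division with remainder:
  2w⁵+16w⁴+30w³-40w²-152w-96 = ((2/3)w²+(8/3)w-4/3)(3w³+12w²+3w-18) + (-20w²-100w-120)
  3w³+12w²+3w-18 = (-(3/20)w+3/20)(-20w²-100w-120) + (0)
Last nonzero remainder: -20w²-100w-120. Dividing through by -20 gives the monic gcd w²+5w+6.
Cancel w²+5w+6 from numerator and denominator to get the reduced form.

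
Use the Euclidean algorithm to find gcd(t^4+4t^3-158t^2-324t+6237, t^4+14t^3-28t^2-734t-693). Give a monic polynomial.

t^3+13t^2-41t-693

Apply the Euclidean algorithm:
  t^4+4t^3-158t^2-324t+6237 = (t^4+14t^3-28t^2-734t-693) + (-10t^3-130t^2+410t+6930)
  t^4+14t^3-28t^2-734t-693 = (-(1/10)t-1/10)(-10t^3-130t^2+410t+6930) + (0)
Last nonzero remainder: -10t^3-130t^2+410t+6930. Dividing through by -10 gives the monic gcd t^3+13t^2-41t-693.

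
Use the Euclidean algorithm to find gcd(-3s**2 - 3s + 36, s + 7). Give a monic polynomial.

1

Euclidean algorithm in ℚ[s]:
  -3s**2 - 3s + 36 = (-3s + 18)(s + 7) + (-90)
  s + 7 = (-(1/90)s - 7/90)(-90) + (0)
The last nonzero remainder is the constant -90, so the polynomials are coprime and gcd = 1.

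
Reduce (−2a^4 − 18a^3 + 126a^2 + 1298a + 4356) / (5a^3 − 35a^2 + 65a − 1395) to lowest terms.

(−2a^3 − 36a^2 − 198a − 484)/(5a^2 + 10a + 155)

By polynomial division,
  −2a^4 − 18a^3 + 126a^2 + 1298a + 4356 = (−(2/5)a − 32/5)(5a^3 − 35a^2 + 65a − 1395) + (−72a^2 + 1156a − 4572)
  5a^3 − 35a^2 + 65a − 1395 = (−(5/72)a − 815/1296)(−72a^2 + 1156a − 4572) + ((153725/324)a − 153725/36)
  −72a^2 + 1156a − 4572 = (−(23328/153725)a + 164592/153725)((153725/324)a − 153725/36) + (0)
Last nonzero remainder: (153725/324)a − 153725/36. Dividing through by 153725/324 gives the monic gcd a − 9.
Cancel a − 9 from numerator and denominator to get the reduced form.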